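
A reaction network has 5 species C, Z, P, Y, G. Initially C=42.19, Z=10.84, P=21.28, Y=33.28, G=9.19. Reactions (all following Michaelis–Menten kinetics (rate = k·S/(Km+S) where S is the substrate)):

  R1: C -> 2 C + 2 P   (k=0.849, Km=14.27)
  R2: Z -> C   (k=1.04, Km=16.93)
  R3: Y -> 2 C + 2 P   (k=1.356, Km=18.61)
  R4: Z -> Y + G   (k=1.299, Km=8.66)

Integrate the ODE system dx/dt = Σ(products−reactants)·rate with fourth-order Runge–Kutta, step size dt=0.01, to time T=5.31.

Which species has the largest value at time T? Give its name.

Dominant species at T: C

RK4 with dt=0.01: 531 steps to T=5.31. Trajectory (selected grid times):
t=0.00: C=42.19 Z=10.84 P=21.28 Y=33.28 G=9.19
t=0.59: C=43.83 Z=10.18 P=23.06 Y=33.19 G=9.61
t=1.18: C=45.46 Z=9.55 P=24.84 Y=33.08 G=10.02
t=1.77: C=47.08 Z=8.94 P=26.63 Y=32.97 G=10.41
t=2.36: C=48.70 Z=8.35 P=28.42 Y=32.84 G=10.80
t=2.95: C=50.30 Z=7.78 P=30.22 Y=32.70 G=11.17
t=3.54: C=51.90 Z=7.24 P=32.02 Y=32.54 G=11.52
t=4.13: C=53.49 Z=6.72 P=33.83 Y=32.38 G=11.86
t=4.72: C=55.07 Z=6.22 P=35.64 Y=32.20 G=12.19
t=5.31: C=56.64 Z=5.75 P=37.45 Y=32.00 G=12.50
At T=5.31: C=56.64 Z=5.75 P=37.45 Y=32.00 G=12.50; the largest is C.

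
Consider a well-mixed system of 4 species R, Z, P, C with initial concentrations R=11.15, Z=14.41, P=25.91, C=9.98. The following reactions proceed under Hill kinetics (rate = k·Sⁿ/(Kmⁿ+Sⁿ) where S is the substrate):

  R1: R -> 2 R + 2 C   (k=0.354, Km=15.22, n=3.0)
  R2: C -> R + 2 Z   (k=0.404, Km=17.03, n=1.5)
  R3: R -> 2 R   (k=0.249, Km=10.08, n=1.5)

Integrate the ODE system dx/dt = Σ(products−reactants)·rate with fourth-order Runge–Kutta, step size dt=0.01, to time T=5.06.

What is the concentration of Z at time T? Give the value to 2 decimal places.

RK4 with dt=0.01: 506 steps to T=5.06. Trajectory (selected grid times):
t=0.00: R=11.15 Z=14.41 P=25.91 C=9.98
t=0.56: R=11.35 Z=14.55 P=25.91 C=10.02
t=1.12: R=11.56 Z=14.69 P=25.91 C=10.07
t=1.69: R=11.77 Z=14.84 P=25.91 C=10.12
t=2.25: R=11.99 Z=14.98 P=25.91 C=10.18
t=2.81: R=12.20 Z=15.12 P=25.91 C=10.24
t=3.37: R=12.42 Z=15.27 P=25.91 C=10.31
t=3.94: R=12.65 Z=15.41 P=25.91 C=10.38
t=4.50: R=12.88 Z=15.56 P=25.91 C=10.45
t=5.06: R=13.11 Z=15.71 P=25.91 C=10.53
Read off Z at T=5.06: 15.71

Z at T = 15.71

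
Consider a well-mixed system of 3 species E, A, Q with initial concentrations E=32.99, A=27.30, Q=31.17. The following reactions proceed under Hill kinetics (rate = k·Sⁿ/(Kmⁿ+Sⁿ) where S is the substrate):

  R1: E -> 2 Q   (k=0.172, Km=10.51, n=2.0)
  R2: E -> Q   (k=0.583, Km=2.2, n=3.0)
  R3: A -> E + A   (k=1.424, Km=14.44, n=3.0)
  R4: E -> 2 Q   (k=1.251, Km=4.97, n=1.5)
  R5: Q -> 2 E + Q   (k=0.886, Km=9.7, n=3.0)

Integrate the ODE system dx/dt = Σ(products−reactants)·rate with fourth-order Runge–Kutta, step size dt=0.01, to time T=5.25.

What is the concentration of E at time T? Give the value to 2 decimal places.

RK4 with dt=0.01: 525 steps to T=5.25. Trajectory (selected grid times):
t=0.00: E=32.99 A=27.30 Q=31.17
t=0.58: E=33.59 A=27.30 Q=33.06
t=1.17: E=34.21 A=27.30 Q=34.99
t=1.75: E=34.82 A=27.30 Q=36.88
t=2.33: E=35.43 A=27.30 Q=38.78
t=2.92: E=36.06 A=27.30 Q=40.72
t=3.50: E=36.67 A=27.30 Q=42.62
t=4.08: E=37.29 A=27.30 Q=44.53
t=4.67: E=37.91 A=27.30 Q=46.47
t=5.25: E=38.53 A=27.30 Q=48.38
Read off E at T=5.25: 38.53

E at T = 38.53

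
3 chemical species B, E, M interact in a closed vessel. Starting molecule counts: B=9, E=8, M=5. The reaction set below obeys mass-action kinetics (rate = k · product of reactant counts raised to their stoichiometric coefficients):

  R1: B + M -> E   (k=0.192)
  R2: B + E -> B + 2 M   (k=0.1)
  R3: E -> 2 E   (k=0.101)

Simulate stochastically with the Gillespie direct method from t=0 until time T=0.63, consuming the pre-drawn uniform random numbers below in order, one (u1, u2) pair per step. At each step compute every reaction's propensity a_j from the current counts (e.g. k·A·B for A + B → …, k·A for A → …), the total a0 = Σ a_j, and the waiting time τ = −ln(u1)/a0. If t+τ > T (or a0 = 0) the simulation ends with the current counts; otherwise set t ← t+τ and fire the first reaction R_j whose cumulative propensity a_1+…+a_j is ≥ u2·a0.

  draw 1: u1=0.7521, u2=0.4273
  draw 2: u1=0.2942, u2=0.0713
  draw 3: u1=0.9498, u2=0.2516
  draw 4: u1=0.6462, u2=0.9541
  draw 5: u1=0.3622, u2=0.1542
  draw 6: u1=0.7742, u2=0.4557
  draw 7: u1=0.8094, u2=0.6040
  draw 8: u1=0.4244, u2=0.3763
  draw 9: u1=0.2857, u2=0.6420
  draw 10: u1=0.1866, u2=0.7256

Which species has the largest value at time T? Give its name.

Dominant species at T: E

t=0.000: B=9 E=8 M=5
Draw 1: a1=8.640, a2=7.200, a3=0.808, a0=16.648; τ=−ln(0.7521)/16.648=0.017 → t=0.017; u2·a0=0.4273·16.648=7.114 ≤ a1=8.640 → R1 fires; B=8 E=9 M=4
Draw 2: a1=6.144, a2=7.200, a3=0.909, a0=14.253; τ=−ln(0.2942)/14.253=0.086 → t=0.103; u2·a0=0.0713·14.253=1.016 ≤ a1=6.144 → R1 fires; B=7 E=10 M=3
Draw 3: a1=4.032, a2=7.000, a3=1.010, a0=12.042; τ=−ln(0.9498)/12.042=0.004 → t=0.107; u2·a0=0.2516·12.042=3.030 ≤ a1=4.032 → R1 fires; B=6 E=11 M=2
Draw 4: a1=2.304, a2=6.600, a3=1.111, a0=10.015; τ=−ln(0.6462)/10.015=0.044 → t=0.151; u2·a0=0.9541·10.015=9.555; a1+a2=8.904 < 9.555 ≤ a1+…+a3=10.015 → R3 fires; B=6 E=12 M=2
Draw 5: a1=2.304, a2=7.200, a3=1.212, a0=10.716; τ=−ln(0.3622)/10.716=0.095 → t=0.246; u2·a0=0.1542·10.716=1.652 ≤ a1=2.304 → R1 fires; B=5 E=13 M=1
Draw 6: a1=0.960, a2=6.500, a3=1.313, a0=8.773; τ=−ln(0.7742)/8.773=0.029 → t=0.275; u2·a0=0.4557·8.773=3.998; a1=0.960 < 3.998 ≤ a1+a2=7.460 → R2 fires; B=5 E=12 M=3
Draw 7: a1=2.880, a2=6.000, a3=1.212, a0=10.092; τ=−ln(0.8094)/10.092=0.021 → t=0.296; u2·a0=0.6040·10.092=6.096; a1=2.880 < 6.096 ≤ a1+a2=8.880 → R2 fires; B=5 E=11 M=5
Draw 8: a1=4.800, a2=5.500, a3=1.111, a0=11.411; τ=−ln(0.4244)/11.411=0.075 → t=0.371; u2·a0=0.3763·11.411=4.294 ≤ a1=4.800 → R1 fires; B=4 E=12 M=4
Draw 9: a1=3.072, a2=4.800, a3=1.212, a0=9.084; τ=−ln(0.2857)/9.084=0.138 → t=0.509; u2·a0=0.6420·9.084=5.832; a1=3.072 < 5.832 ≤ a1+a2=7.872 → R2 fires; B=4 E=11 M=6
Draw 10: a1=4.608, a2=4.400, a3=1.111, a0=10.119; τ=−ln(0.1866)/10.119=0.166 → t=0.675 > T=0.63: stop.
At T=0.63: B=4 E=11 M=6; the largest is E.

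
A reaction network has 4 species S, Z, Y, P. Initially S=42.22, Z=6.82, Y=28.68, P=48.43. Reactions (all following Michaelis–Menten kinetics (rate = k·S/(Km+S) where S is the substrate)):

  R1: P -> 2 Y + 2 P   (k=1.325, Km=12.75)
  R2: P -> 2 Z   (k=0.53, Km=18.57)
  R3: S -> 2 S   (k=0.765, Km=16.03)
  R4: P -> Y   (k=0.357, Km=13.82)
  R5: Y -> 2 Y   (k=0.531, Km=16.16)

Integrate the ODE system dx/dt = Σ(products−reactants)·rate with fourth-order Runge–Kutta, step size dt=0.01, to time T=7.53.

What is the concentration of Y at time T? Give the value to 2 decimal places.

Y at T = 49.49

RK4 with dt=0.01: 753 steps to T=7.53. Trajectory (selected grid times):
t=0.00: S=42.22 Z=6.82 Y=28.68 P=48.43
t=0.84: S=42.69 Z=7.46 Y=30.97 P=48.76
t=1.67: S=43.15 Z=8.10 Y=33.23 P=49.08
t=2.51: S=43.62 Z=8.75 Y=35.54 P=49.41
t=3.35: S=44.09 Z=9.40 Y=37.86 P=49.73
t=4.18: S=44.55 Z=10.04 Y=40.15 P=50.06
t=5.02: S=45.03 Z=10.69 Y=42.48 P=50.38
t=5.86: S=45.50 Z=11.34 Y=44.82 P=50.71
t=6.69: S=45.97 Z=11.98 Y=47.14 P=51.03
t=7.53: S=46.45 Z=12.64 Y=49.49 P=51.36
Read off Y at T=7.53: 49.49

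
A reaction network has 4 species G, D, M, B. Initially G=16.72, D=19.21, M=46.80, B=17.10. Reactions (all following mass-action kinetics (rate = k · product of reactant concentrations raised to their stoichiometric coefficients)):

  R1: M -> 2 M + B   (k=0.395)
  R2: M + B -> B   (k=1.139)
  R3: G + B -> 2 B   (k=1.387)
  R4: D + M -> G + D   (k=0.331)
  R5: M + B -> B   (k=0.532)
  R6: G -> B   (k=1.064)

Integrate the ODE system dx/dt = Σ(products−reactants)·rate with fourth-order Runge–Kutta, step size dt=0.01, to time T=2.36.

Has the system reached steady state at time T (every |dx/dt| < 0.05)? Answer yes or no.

Steady state at T: yes

RK4 with dt=0.01: 236 steps to T=2.36. Trajectory (selected grid times):
t=0.00: G=16.72 D=19.21 M=46.80 B=17.10
t=0.26: G=0.00 D=19.21 M=0.00 B=40.51
t=0.52: G=0.00 D=19.21 M=0.00 B=40.51
t=0.79: G=0.00 D=19.21 M=0.00 B=40.51
t=1.05: G=0.00 D=19.21 M=0.00 B=40.51
t=1.31: G=0.00 D=19.21 M=0.00 B=40.51
t=1.57: G=0.00 D=19.21 M=0.00 B=40.51
t=1.84: G=0.00 D=19.21 M=0.00 B=40.51
t=2.10: G=0.00 D=19.21 M=0.00 B=40.51
t=2.36: G=0.00 D=19.21 M=0.00 B=40.51
Rates at T: R1=0.0000, R2=0.0000, R3=0.0000, R4=0.0000, R5=0.0000, R6=0.0000
dx/dt at T (Σ net stoichiometry × rate): G=-0.0000, D=+0.0000, M=-0.0000, B=+0.0000
Largest |dx/dt| is |-0.0000| (G) < 0.05 → steady.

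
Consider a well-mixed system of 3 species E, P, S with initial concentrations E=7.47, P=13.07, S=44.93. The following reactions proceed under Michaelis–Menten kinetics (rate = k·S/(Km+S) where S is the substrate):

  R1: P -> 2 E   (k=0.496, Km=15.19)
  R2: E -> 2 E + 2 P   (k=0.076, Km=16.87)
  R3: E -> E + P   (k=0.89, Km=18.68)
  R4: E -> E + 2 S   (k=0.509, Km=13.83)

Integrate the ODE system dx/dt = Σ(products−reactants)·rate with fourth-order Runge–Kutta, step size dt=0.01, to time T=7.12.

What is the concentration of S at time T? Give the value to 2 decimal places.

RK4 with dt=0.01: 712 steps to T=7.12. Trajectory (selected grid times):
t=0.00: E=7.47 P=13.07 S=44.93
t=0.79: E=7.85 P=13.13 S=45.22
t=1.58: E=8.23 P=13.20 S=45.51
t=2.37: E=8.62 P=13.28 S=45.82
t=3.16: E=9.01 P=13.36 S=46.13
t=3.96: E=9.40 P=13.45 S=46.46
t=4.75: E=9.79 P=13.55 S=46.78
t=5.54: E=10.18 P=13.65 S=47.12
t=6.33: E=10.58 P=13.76 S=47.47
t=7.12: E=10.97 P=13.88 S=47.82
Read off S at T=7.12: 47.82

S at T = 47.82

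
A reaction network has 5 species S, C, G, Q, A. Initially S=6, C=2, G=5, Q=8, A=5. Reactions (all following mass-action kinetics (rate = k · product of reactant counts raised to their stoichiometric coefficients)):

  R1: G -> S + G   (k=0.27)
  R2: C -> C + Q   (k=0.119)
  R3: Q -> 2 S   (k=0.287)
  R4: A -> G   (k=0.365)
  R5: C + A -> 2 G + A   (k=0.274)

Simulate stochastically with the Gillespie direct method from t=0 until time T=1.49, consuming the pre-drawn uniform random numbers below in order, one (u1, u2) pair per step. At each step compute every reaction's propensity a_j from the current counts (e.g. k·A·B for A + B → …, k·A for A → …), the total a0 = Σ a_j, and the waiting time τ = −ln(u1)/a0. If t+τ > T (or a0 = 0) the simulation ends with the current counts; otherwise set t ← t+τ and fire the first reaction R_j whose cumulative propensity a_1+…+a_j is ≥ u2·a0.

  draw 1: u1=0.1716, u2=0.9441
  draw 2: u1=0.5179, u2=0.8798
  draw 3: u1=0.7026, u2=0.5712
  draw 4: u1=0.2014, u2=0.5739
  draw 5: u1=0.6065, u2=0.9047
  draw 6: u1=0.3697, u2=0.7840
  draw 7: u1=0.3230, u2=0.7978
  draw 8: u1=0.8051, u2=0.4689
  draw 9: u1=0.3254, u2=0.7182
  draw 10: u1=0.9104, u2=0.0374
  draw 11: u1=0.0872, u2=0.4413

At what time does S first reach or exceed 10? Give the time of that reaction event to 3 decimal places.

Threshold first reached at t = 0.606

t=0.000: S=6 C=2 G=5 Q=8 A=5
Draw 1: a1=1.350, a2=0.238, a3=2.296, a4=1.825, a5=2.740, a0=8.449; τ=−ln(0.1716)/8.449=0.209 → t=0.209; u2·a0=0.9441·8.449=7.977; a1+…+a4=5.709 < 7.977 ≤ a1+…+a5=8.449 → R5 fires; S=6 C=1 G=7 Q=8 A=5
Draw 2: a1=1.890, a2=0.119, a3=2.296, a4=1.825, a5=1.370, a0=7.500; τ=−ln(0.5179)/7.500=0.088 → t=0.296; u2·a0=0.8798·7.500=6.599; a1+…+a4=6.130 < 6.599 ≤ a1+…+a5=7.500 → R5 fires; S=6 C=0 G=9 Q=8 A=5
Draw 3: a1=2.430, a2=0.000, a3=2.296, a4=1.825, a5=0.000, a0=6.551; τ=−ln(0.7026)/6.551=0.054 → t=0.350; u2·a0=0.5712·6.551=3.742; a1+a2=2.430 < 3.742 ≤ a1+…+a3=4.726 → R3 fires; S=8 C=0 G=9 Q=7 A=5
Draw 4: a1=2.430, a2=0.000, a3=2.009, a4=1.825, a5=0.000, a0=6.264; τ=−ln(0.2014)/6.264=0.256 → t=0.606; u2·a0=0.5739·6.264=3.595; a1+a2=2.430 < 3.595 ≤ a1+…+a3=4.439 → R3 fires; S=10 C=0 G=9 Q=6 A=5
Draw 5: a1=2.430, a2=0.000, a3=1.722, a4=1.825, a5=0.000, a0=5.977; τ=−ln(0.6065)/5.977=0.084 → t=0.690; u2·a0=0.9047·5.977=5.407; a1+…+a3=4.152 < 5.407 ≤ a1+…+a4=5.977 → R4 fires; S=10 C=0 G=10 Q=6 A=4
Draw 6: a1=2.700, a2=0.000, a3=1.722, a4=1.460, a5=0.000, a0=5.882; τ=−ln(0.3697)/5.882=0.169 → t=0.859; u2·a0=0.7840·5.882=4.611; a1+…+a3=4.422 < 4.611 ≤ a1+…+a4=5.882 → R4 fires; S=10 C=0 G=11 Q=6 A=3
Draw 7: a1=2.970, a2=0.000, a3=1.722, a4=1.095, a5=0.000, a0=5.787; τ=−ln(0.3230)/5.787=0.195 → t=1.054; u2·a0=0.7978·5.787=4.617; a1+a2=2.970 < 4.617 ≤ a1+…+a3=4.692 → R3 fires; S=12 C=0 G=11 Q=5 A=3
Draw 8: a1=2.970, a2=0.000, a3=1.435, a4=1.095, a5=0.000, a0=5.500; τ=−ln(0.8051)/5.500=0.039 → t=1.094; u2·a0=0.4689·5.500=2.579 ≤ a1=2.970 → R1 fires; S=13 C=0 G=11 Q=5 A=3
Draw 9: a1=2.970, a2=0.000, a3=1.435, a4=1.095, a5=0.000, a0=5.500; τ=−ln(0.3254)/5.500=0.204 → t=1.298; u2·a0=0.7182·5.500=3.950; a1+a2=2.970 < 3.950 ≤ a1+…+a3=4.405 → R3 fires; S=15 C=0 G=11 Q=4 A=3
Draw 10: a1=2.970, a2=0.000, a3=1.148, a4=1.095, a5=0.000, a0=5.213; τ=−ln(0.9104)/5.213=0.018 → t=1.316; u2·a0=0.0374·5.213=0.195 ≤ a1=2.970 → R1 fires; S=16 C=0 G=11 Q=4 A=3
Draw 11: a1=2.970, a2=0.000, a3=1.148, a4=1.095, a5=0.000, a0=5.213; τ=−ln(0.0872)/5.213=0.468 → t=1.784 > T=1.49: stop.
S first becomes ≥ 10 when it reaches 10 at the event at t=0.606.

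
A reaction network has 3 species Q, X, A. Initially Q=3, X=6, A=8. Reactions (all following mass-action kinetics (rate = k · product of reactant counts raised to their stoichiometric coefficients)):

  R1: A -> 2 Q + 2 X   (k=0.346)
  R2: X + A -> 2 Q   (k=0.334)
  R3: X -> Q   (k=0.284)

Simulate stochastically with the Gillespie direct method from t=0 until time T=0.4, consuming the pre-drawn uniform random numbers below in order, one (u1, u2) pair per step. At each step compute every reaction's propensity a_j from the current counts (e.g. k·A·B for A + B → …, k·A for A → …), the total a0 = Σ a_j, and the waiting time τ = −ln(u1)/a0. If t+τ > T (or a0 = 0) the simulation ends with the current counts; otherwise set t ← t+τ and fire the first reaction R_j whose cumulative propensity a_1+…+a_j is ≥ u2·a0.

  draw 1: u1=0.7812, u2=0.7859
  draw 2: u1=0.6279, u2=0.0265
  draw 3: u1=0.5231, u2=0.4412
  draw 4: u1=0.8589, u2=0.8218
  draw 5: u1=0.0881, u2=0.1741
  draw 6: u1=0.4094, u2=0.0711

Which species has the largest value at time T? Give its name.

Dominant species at T: Q

t=0.000: Q=3 X=6 A=8
Draw 1: a1=2.768, a2=16.032, a3=1.704, a0=20.504; τ=−ln(0.7812)/20.504=0.012 → t=0.012; u2·a0=0.7859·20.504=16.114; a1=2.768 < 16.114 ≤ a1+a2=18.800 → R2 fires; Q=5 X=5 A=7
Draw 2: a1=2.422, a2=11.690, a3=1.420, a0=15.532; τ=−ln(0.6279)/15.532=0.030 → t=0.042; u2·a0=0.0265·15.532=0.412 ≤ a1=2.422 → R1 fires; Q=7 X=7 A=6
Draw 3: a1=2.076, a2=14.028, a3=1.988, a0=18.092; τ=−ln(0.5231)/18.092=0.036 → t=0.078; u2·a0=0.4412·18.092=7.982; a1=2.076 < 7.982 ≤ a1+a2=16.104 → R2 fires; Q=9 X=6 A=5
Draw 4: a1=1.730, a2=10.020, a3=1.704, a0=13.454; τ=−ln(0.8589)/13.454=0.011 → t=0.089; u2·a0=0.8218·13.454=11.056; a1=1.730 < 11.056 ≤ a1+a2=11.750 → R2 fires; Q=11 X=5 A=4
Draw 5: a1=1.384, a2=6.680, a3=1.420, a0=9.484; τ=−ln(0.0881)/9.484=0.256 → t=0.345; u2·a0=0.1741·9.484=1.651; a1=1.384 < 1.651 ≤ a1+a2=8.064 → R2 fires; Q=13 X=4 A=3
Draw 6: a1=1.038, a2=4.008, a3=1.136, a0=6.182; τ=−ln(0.4094)/6.182=0.144 → t=0.490 > T=0.4: stop.
At T=0.4: Q=13 X=4 A=3; the largest is Q.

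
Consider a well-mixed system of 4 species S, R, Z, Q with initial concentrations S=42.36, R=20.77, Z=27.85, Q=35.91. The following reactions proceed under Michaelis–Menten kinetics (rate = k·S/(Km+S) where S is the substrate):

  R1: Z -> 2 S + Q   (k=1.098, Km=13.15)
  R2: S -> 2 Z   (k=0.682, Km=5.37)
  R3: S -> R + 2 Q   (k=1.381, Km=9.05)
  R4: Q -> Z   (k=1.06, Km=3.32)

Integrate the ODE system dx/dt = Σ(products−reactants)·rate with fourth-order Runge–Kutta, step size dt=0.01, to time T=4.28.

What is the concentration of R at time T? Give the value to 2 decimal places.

RK4 with dt=0.01: 428 steps to T=4.28. Trajectory (selected grid times):
t=0.00: S=42.36 R=20.77 Z=27.85 Q=35.91
t=0.48: S=42.24 R=21.32 Z=28.54 Q=36.90
t=0.95: S=42.13 R=21.85 Z=29.21 Q=37.86
t=1.43: S=42.03 R=22.40 Z=29.89 Q=38.85
t=1.90: S=41.93 R=22.93 Z=30.56 Q=39.82
t=2.38: S=41.83 R=23.48 Z=31.24 Q=40.81
t=2.85: S=41.74 R=24.01 Z=31.91 Q=41.78
t=3.33: S=41.66 R=24.55 Z=32.58 Q=42.77
t=3.80: S=41.58 R=25.09 Z=33.25 Q=43.74
t=4.28: S=41.50 R=25.63 Z=33.92 Q=44.74
Read off R at T=4.28: 25.63

R at T = 25.63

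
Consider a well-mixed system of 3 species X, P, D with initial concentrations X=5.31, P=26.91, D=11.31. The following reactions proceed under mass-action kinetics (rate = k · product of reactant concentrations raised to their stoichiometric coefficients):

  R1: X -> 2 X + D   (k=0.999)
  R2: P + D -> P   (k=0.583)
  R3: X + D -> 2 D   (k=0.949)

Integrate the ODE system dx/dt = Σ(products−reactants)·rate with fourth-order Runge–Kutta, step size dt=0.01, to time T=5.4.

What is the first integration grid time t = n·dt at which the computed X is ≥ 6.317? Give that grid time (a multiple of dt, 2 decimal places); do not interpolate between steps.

RK4 with dt=0.01: 540 steps to T=5.4. Trajectory (selected grid times):
t=0.00: X=5.31 P=26.91 D=11.31
t=0.60: X=3.54 P=26.91 D=0.27
t=1.20: X=5.27 P=26.91 D=0.46
t=1.56: X=6.30 P=26.91 D=0.60
t=1.57: X=6.32 P=26.91 D=0.61
t=1.80: X=6.89 P=26.91 D=0.71
t=2.40: X=7.86 P=26.91 D=0.92
t=3.00: X=8.19 P=26.91 D=1.02
t=3.60: X=8.25 P=26.91 D=1.05
t=4.20: X=8.26 P=26.91 D=1.05
t=4.80: X=8.27 P=26.91 D=1.05
t=5.40: X=8.27 P=26.91 D=1.05
X(1.56)=6.298 < 6.317 but X(1.57)=6.324 ≥ 6.317, so the first grid time is t=1.57.

Threshold first reached at t = 1.57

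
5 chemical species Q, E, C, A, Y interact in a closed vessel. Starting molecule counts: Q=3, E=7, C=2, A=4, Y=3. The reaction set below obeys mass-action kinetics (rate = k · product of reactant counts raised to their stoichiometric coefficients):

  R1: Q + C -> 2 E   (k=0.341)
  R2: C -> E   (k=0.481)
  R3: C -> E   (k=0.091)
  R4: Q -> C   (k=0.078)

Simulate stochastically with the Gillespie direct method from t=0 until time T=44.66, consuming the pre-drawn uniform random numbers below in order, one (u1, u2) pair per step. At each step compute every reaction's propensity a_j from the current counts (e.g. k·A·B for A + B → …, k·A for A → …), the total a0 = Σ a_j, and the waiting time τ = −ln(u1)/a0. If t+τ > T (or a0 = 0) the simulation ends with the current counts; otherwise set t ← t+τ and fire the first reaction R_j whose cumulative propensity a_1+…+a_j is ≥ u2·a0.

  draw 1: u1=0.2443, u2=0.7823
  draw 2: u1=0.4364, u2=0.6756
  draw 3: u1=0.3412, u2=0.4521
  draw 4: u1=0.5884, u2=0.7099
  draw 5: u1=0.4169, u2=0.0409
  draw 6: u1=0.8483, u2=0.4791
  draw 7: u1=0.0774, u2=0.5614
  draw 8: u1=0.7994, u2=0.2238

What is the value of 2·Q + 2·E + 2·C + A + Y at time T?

Value at T = 31

Check how each reaction changes W = 2·Q + 2·E + 2·C + A + Y (weight of products minus weight of reactants):
R1: Q + C -> 2 E: (2·2) − (2·1 + 2·1) = 4 − 4 = 0
R2: C -> E: (2·1) − (2·1) = 2 − 2 = 0
R3: C -> E: (2·1) − (2·1) = 2 − 2 = 0
R4: Q -> C: (2·1) − (2·1) = 2 − 2 = 0
Every reaction leaves W unchanged, so W is conserved and no simulation is needed: W(T) = W(0) = 2·3 + 2·7 + 2·2 + 4 + 3 = 31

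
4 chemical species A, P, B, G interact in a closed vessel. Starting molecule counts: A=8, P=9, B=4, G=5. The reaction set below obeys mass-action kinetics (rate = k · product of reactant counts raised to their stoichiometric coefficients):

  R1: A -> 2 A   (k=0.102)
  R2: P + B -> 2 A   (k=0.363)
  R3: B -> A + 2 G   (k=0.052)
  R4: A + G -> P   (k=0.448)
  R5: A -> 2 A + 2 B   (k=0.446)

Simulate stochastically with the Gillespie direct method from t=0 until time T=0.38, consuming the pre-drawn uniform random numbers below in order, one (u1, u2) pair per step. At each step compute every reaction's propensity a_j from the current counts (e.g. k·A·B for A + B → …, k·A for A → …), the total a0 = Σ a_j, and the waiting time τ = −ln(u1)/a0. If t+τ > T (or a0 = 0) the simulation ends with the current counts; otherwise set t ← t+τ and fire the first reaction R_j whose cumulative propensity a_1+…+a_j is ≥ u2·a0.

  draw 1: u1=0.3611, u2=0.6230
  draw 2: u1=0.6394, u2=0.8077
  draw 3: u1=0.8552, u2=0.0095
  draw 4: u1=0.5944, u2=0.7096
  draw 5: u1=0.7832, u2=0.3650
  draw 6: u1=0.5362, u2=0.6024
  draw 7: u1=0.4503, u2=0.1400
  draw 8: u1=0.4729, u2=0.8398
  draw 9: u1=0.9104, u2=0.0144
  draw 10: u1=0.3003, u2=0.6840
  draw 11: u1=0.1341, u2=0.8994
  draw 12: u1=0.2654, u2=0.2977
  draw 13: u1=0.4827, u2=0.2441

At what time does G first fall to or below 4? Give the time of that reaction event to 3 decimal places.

Threshold first reached at t = 0.029

t=0.000: A=8 P=9 B=4 G=5
Draw 1: a1=0.816, a2=13.068, a3=0.208, a4=17.920, a5=3.568, a0=35.580; τ=−ln(0.3611)/35.580=0.029 → t=0.029; u2·a0=0.6230·35.580=22.166; a1+…+a3=14.092 < 22.166 ≤ a1+…+a4=32.012 → R4 fires; A=7 P=10 B=4 G=4
Draw 2: a1=0.714, a2=14.520, a3=0.208, a4=12.544, a5=3.122, a0=31.108; τ=−ln(0.6394)/31.108=0.014 → t=0.043; u2·a0=0.8077·31.108=25.126; a1+…+a3=15.442 < 25.126 ≤ a1+…+a4=27.986 → R4 fires; A=6 P=11 B=4 G=3
Draw 3: a1=0.612, a2=15.972, a3=0.208, a4=8.064, a5=2.676, a0=27.532; τ=−ln(0.8552)/27.532=0.006 → t=0.049; u2·a0=0.0095·27.532=0.262 ≤ a1=0.612 → R1 fires; A=7 P=11 B=4 G=3
Draw 4: a1=0.714, a2=15.972, a3=0.208, a4=9.408, a5=3.122, a0=29.424; τ=−ln(0.5944)/29.424=0.018 → t=0.066; u2·a0=0.7096·29.424=20.879; a1+…+a3=16.894 < 20.879 ≤ a1+…+a4=26.302 → R4 fires; A=6 P=12 B=4 G=2
Draw 5: a1=0.612, a2=17.424, a3=0.208, a4=5.376, a5=2.676, a0=26.296; τ=−ln(0.7832)/26.296=0.009 → t=0.076; u2·a0=0.3650·26.296=9.598; a1=0.612 < 9.598 ≤ a1+a2=18.036 → R2 fires; A=8 P=11 B=3 G=2
Draw 6: a1=0.816, a2=11.979, a3=0.156, a4=7.168, a5=3.568, a0=23.687; τ=−ln(0.5362)/23.687=0.026 → t=0.102; u2·a0=0.6024·23.687=14.269; a1+…+a3=12.951 < 14.269 ≤ a1+…+a4=20.119 → R4 fires; A=7 P=12 B=3 G=1
Draw 7: a1=0.714, a2=13.068, a3=0.156, a4=3.136, a5=3.122, a0=20.196; τ=−ln(0.4503)/20.196=0.040 → t=0.141; u2·a0=0.1400·20.196=2.827; a1=0.714 < 2.827 ≤ a1+a2=13.782 → R2 fires; A=9 P=11 B=2 G=1
Draw 8: a1=0.918, a2=7.986, a3=0.104, a4=4.032, a5=4.014, a0=17.054; τ=−ln(0.4729)/17.054=0.044 → t=0.185; u2·a0=0.8398·17.054=14.322; a1+…+a4=13.040 < 14.322 ≤ a1+…+a5=17.054 → R5 fires; A=10 P=11 B=4 G=1
Draw 9: a1=1.020, a2=15.972, a3=0.208, a4=4.480, a5=4.460, a0=26.140; τ=−ln(0.9104)/26.140=0.004 → t=0.189; u2·a0=0.0144·26.140=0.376 ≤ a1=1.020 → R1 fires; A=11 P=11 B=4 G=1
Draw 10: a1=1.122, a2=15.972, a3=0.208, a4=4.928, a5=4.906, a0=27.136; τ=−ln(0.3003)/27.136=0.044 → t=0.233; u2·a0=0.6840·27.136=18.561; a1+…+a3=17.302 < 18.561 ≤ a1+…+a4=22.230 → R4 fires; A=10 P=12 B=4 G=0
Draw 11: a1=1.020, a2=17.424, a3=0.208, a4=0.000, a5=4.460, a0=23.112; τ=−ln(0.1341)/23.112=0.087 → t=0.320; u2·a0=0.8994·23.112=20.787; a1+…+a4=18.652 < 20.787 ≤ a1+…+a5=23.112 → R5 fires; A=11 P=12 B=6 G=0
Draw 12: a1=1.122, a2=26.136, a3=0.312, a4=0.000, a5=4.906, a0=32.476; τ=−ln(0.2654)/32.476=0.041 → t=0.361; u2·a0=0.2977·32.476=9.668; a1=1.122 < 9.668 ≤ a1+a2=27.258 → R2 fires; A=13 P=11 B=5 G=0
Draw 13: a1=1.326, a2=19.965, a3=0.260, a4=0.000, a5=5.798, a0=27.349; τ=−ln(0.4827)/27.349=0.027 → t=0.388 > T=0.38: stop.
G first becomes ≤ 4 when it reaches 4 at the event at t=0.029.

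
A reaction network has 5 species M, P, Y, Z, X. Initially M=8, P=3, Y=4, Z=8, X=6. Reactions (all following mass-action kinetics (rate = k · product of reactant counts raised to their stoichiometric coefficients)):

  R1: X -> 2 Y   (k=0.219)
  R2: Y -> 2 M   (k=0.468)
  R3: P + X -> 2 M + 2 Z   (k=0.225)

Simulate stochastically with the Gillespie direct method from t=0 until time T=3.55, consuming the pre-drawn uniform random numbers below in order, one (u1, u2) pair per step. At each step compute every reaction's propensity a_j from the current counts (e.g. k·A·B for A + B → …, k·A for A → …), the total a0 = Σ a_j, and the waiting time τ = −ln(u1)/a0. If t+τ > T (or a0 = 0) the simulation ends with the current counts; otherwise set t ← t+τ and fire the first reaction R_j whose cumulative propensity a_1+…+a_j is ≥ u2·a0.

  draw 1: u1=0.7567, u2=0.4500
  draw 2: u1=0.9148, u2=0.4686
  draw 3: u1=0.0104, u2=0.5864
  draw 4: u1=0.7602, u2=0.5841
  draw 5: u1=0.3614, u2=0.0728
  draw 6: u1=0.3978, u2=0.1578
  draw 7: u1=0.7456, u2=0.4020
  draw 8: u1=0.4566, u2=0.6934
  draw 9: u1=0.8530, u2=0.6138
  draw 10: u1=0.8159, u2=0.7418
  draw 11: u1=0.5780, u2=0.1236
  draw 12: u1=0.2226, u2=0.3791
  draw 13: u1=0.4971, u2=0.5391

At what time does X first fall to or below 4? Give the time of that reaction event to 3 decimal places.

Threshold first reached at t = 1.017

t=0.000: M=8 P=3 Y=4 Z=8 X=6
Draw 1: a1=1.314, a2=1.872, a3=4.050, a0=7.236; τ=−ln(0.7567)/7.236=0.039 → t=0.039; u2·a0=0.4500·7.236=3.256; a1+a2=3.186 < 3.256 ≤ a1+…+a3=7.236 → R3 fires; M=10 P=2 Y=4 Z=10 X=5
Draw 2: a1=1.095, a2=1.872, a3=2.250, a0=5.217; τ=−ln(0.9148)/5.217=0.017 → t=0.056; u2·a0=0.4686·5.217=2.445; a1=1.095 < 2.445 ≤ a1+a2=2.967 → R2 fires; M=12 P=2 Y=3 Z=10 X=5
Draw 3: a1=1.095, a2=1.404, a3=2.250, a0=4.749; τ=−ln(0.0104)/4.749=0.961 → t=1.017; u2·a0=0.5864·4.749=2.785; a1+a2=2.499 < 2.785 ≤ a1+…+a3=4.749 → R3 fires; M=14 P=1 Y=3 Z=12 X=4
Draw 4: a1=0.876, a2=1.404, a3=0.900, a0=3.180; τ=−ln(0.7602)/3.180=0.086 → t=1.103; u2·a0=0.5841·3.180=1.857; a1=0.876 < 1.857 ≤ a1+a2=2.280 → R2 fires; M=16 P=1 Y=2 Z=12 X=4
Draw 5: a1=0.876, a2=0.936, a3=0.900, a0=2.712; τ=−ln(0.3614)/2.712=0.375 → t=1.479; u2·a0=0.0728·2.712=0.197 ≤ a1=0.876 → R1 fires; M=16 P=1 Y=4 Z=12 X=3
Draw 6: a1=0.657, a2=1.872, a3=0.675, a0=3.204; τ=−ln(0.3978)/3.204=0.288 → t=1.766; u2·a0=0.1578·3.204=0.506 ≤ a1=0.657 → R1 fires; M=16 P=1 Y=6 Z=12 X=2
Draw 7: a1=0.438, a2=2.808, a3=0.450, a0=3.696; τ=−ln(0.7456)/3.696=0.079 → t=1.846; u2·a0=0.4020·3.696=1.486; a1=0.438 < 1.486 ≤ a1+a2=3.246 → R2 fires; M=18 P=1 Y=5 Z=12 X=2
Draw 8: a1=0.438, a2=2.340, a3=0.450, a0=3.228; τ=−ln(0.4566)/3.228=0.243 → t=2.089; u2·a0=0.6934·3.228=2.238; a1=0.438 < 2.238 ≤ a1+a2=2.778 → R2 fires; M=20 P=1 Y=4 Z=12 X=2
Draw 9: a1=0.438, a2=1.872, a3=0.450, a0=2.760; τ=−ln(0.8530)/2.760=0.058 → t=2.146; u2·a0=0.6138·2.760=1.694; a1=0.438 < 1.694 ≤ a1+a2=2.310 → R2 fires; M=22 P=1 Y=3 Z=12 X=2
Draw 10: a1=0.438, a2=1.404, a3=0.450, a0=2.292; τ=−ln(0.8159)/2.292=0.089 → t=2.235; u2·a0=0.7418·2.292=1.700; a1=0.438 < 1.700 ≤ a1+a2=1.842 → R2 fires; M=24 P=1 Y=2 Z=12 X=2
Draw 11: a1=0.438, a2=0.936, a3=0.450, a0=1.824; τ=−ln(0.5780)/1.824=0.301 → t=2.535; u2·a0=0.1236·1.824=0.225 ≤ a1=0.438 → R1 fires; M=24 P=1 Y=4 Z=12 X=1
Draw 12: a1=0.219, a2=1.872, a3=0.225, a0=2.316; τ=−ln(0.2226)/2.316=0.649 → t=3.184; u2·a0=0.3791·2.316=0.878; a1=0.219 < 0.878 ≤ a1+a2=2.091 → R2 fires; M=26 P=1 Y=3 Z=12 X=1
Draw 13: a1=0.219, a2=1.404, a3=0.225, a0=1.848; τ=−ln(0.4971)/1.848=0.378 → t=3.562 > T=3.55: stop.
X first becomes ≤ 4 when it reaches 4 at the event at t=1.017.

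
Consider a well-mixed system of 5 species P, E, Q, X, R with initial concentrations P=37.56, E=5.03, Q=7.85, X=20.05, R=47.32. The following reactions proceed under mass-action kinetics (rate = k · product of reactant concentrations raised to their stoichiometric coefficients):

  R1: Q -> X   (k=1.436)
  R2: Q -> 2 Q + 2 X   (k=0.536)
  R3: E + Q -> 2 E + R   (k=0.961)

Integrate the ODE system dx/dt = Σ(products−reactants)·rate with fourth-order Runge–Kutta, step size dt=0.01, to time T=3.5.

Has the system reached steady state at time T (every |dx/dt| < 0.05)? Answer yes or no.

Steady state at T: yes

RK4 with dt=0.01: 350 steps to T=3.5. Trajectory (selected grid times):
t=0.00: P=37.56 E=5.03 Q=7.85 X=20.05 R=47.32
t=0.39: P=37.56 E=11.94 Q=0.13 X=22.31 R=54.23
t=0.78: P=37.56 E=12.06 Q=0.00 X=22.33 R=54.35
t=1.17: P=37.56 E=12.06 Q=0.00 X=22.33 R=54.35
t=1.56: P=37.56 E=12.06 Q=0.00 X=22.33 R=54.35
t=1.94: P=37.56 E=12.06 Q=0.00 X=22.33 R=54.35
t=2.33: P=37.56 E=12.06 Q=0.00 X=22.33 R=54.35
t=2.72: P=37.56 E=12.06 Q=0.00 X=22.33 R=54.35
t=3.11: P=37.56 E=12.06 Q=0.00 X=22.33 R=54.35
t=3.50: P=37.56 E=12.06 Q=0.00 X=22.33 R=54.35
Rates at T: R1=0.0000, R2=0.0000, R3=0.0000
dx/dt at T (Σ net stoichiometry × rate): P=+0.0000, E=+0.0000, Q=-0.0000, X=+0.0000, R=+0.0000
Largest |dx/dt| is |-0.0000| (Q) < 0.05 → steady.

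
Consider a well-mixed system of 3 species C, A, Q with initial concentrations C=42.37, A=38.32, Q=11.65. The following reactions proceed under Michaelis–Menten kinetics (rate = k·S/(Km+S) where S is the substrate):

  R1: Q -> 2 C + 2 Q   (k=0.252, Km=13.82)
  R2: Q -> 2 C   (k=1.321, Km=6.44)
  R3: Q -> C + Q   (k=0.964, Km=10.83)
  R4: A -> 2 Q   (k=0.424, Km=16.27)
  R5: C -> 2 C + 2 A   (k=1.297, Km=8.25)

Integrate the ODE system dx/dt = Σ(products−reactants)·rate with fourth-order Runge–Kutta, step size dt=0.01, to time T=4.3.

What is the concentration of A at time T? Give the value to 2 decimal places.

RK4 with dt=0.01: 430 steps to T=4.3. Trajectory (selected grid times):
t=0.00: C=42.37 A=38.32 Q=11.65
t=0.48: C=44.06 A=39.22 Q=11.58
t=0.96: C=45.75 A=40.13 Q=11.52
t=1.43: C=47.40 A=41.02 Q=11.46
t=1.91: C=49.09 A=41.94 Q=11.40
t=2.39: C=50.78 A=42.86 Q=11.35
t=2.87: C=52.47 A=43.79 Q=11.29
t=3.34: C=54.13 A=44.70 Q=11.24
t=3.82: C=55.82 A=45.63 Q=11.19
t=4.30: C=57.51 A=46.57 Q=11.15
Read off A at T=4.3: 46.57

A at T = 46.57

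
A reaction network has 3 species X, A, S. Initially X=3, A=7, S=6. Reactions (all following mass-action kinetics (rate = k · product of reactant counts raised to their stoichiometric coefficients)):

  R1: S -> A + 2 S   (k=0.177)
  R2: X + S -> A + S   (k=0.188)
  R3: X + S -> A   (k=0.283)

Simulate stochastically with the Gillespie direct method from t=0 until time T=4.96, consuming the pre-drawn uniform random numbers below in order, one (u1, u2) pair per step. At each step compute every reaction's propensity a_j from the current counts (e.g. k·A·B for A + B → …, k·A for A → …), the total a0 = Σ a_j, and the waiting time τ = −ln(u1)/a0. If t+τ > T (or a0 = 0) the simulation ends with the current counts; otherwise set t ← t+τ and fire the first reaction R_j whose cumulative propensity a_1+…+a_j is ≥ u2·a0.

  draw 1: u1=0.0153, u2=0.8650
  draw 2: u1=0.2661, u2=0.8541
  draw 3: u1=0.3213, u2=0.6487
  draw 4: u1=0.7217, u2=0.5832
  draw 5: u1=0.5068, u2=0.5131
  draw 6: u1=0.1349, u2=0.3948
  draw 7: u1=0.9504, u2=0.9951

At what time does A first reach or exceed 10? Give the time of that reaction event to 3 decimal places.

Threshold first reached at t = 1.113

t=0.000: X=3 A=7 S=6
Draw 1: a1=1.062, a2=3.384, a3=5.094, a0=9.540; τ=−ln(0.0153)/9.540=0.438 → t=0.438; u2·a0=0.8650·9.540=8.252; a1+a2=4.446 < 8.252 ≤ a1+…+a3=9.540 → R3 fires; X=2 A=8 S=5
Draw 2: a1=0.885, a2=1.880, a3=2.830, a0=5.595; τ=−ln(0.2661)/5.595=0.237 → t=0.675; u2·a0=0.8541·5.595=4.779; a1+a2=2.765 < 4.779 ≤ a1+…+a3=5.595 → R3 fires; X=1 A=9 S=4
Draw 3: a1=0.708, a2=0.752, a3=1.132, a0=2.592; τ=−ln(0.3213)/2.592=0.438 → t=1.113; u2·a0=0.6487·2.592=1.681; a1+a2=1.460 < 1.681 ≤ a1+…+a3=2.592 → R3 fires; X=0 A=10 S=3
Draw 4: a1=0.531, a2=0.000, a3=0.000, a0=0.531; τ=−ln(0.7217)/0.531=0.614 → t=1.727; u2·a0=0.5832·0.531=0.310 ≤ a1=0.531 → R1 fires; X=0 A=11 S=4
Draw 5: a1=0.708, a2=0.000, a3=0.000, a0=0.708; τ=−ln(0.5068)/0.708=0.960 → t=2.687; u2·a0=0.5131·0.708=0.363 ≤ a1=0.708 → R1 fires; X=0 A=12 S=5
Draw 6: a1=0.885, a2=0.000, a3=0.000, a0=0.885; τ=−ln(0.1349)/0.885=2.264 → t=4.950; u2·a0=0.3948·0.885=0.349 ≤ a1=0.885 → R1 fires; X=0 A=13 S=6
Draw 7: a1=1.062, a2=0.000, a3=0.000, a0=1.062; τ=−ln(0.9504)/1.062=0.048 → t=4.998 > T=4.96: stop.
A first becomes ≥ 10 when it reaches 10 at the event at t=1.113.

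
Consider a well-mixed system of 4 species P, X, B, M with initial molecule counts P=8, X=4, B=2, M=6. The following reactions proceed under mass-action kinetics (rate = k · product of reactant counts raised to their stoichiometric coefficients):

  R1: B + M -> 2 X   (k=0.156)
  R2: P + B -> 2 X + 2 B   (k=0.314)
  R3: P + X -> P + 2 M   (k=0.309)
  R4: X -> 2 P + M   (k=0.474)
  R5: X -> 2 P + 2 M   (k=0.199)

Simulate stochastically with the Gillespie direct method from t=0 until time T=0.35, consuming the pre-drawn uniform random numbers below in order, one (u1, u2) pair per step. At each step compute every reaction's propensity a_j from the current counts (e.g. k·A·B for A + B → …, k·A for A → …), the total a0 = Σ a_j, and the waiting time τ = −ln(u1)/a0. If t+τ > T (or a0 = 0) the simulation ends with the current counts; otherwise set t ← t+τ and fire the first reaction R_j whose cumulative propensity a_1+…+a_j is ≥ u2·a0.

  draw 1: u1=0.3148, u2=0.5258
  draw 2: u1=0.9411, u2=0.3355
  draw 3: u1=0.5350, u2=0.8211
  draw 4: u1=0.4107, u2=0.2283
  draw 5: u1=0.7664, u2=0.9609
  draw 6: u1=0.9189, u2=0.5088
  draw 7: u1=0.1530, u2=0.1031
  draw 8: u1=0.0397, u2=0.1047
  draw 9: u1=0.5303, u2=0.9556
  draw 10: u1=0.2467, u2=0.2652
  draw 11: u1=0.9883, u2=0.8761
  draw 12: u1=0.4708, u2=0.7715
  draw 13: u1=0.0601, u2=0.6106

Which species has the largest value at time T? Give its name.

t=0.000: P=8 X=4 B=2 M=6
Draw 1: a1=1.872, a2=5.024, a3=9.888, a4=1.896, a5=0.796, a0=19.476; τ=−ln(0.3148)/19.476=0.059 → t=0.059; u2·a0=0.5258·19.476=10.240; a1+a2=6.896 < 10.240 ≤ a1+…+a3=16.784 → R3 fires; P=8 X=3 B=2 M=8
Draw 2: a1=2.496, a2=5.024, a3=7.416, a4=1.422, a5=0.597, a0=16.955; τ=−ln(0.9411)/16.955=0.004 → t=0.063; u2·a0=0.3355·16.955=5.688; a1=2.496 < 5.688 ≤ a1+a2=7.520 → R2 fires; P=7 X=5 B=3 M=8
Draw 3: a1=3.744, a2=6.594, a3=10.815, a4=2.370, a5=0.995, a0=24.518; τ=−ln(0.5350)/24.518=0.026 → t=0.088; u2·a0=0.8211·24.518=20.132; a1+a2=10.338 < 20.132 ≤ a1+…+a3=21.153 → R3 fires; P=7 X=4 B=3 M=10
Draw 4: a1=4.680, a2=6.594, a3=8.652, a4=1.896, a5=0.796, a0=22.618; τ=−ln(0.4107)/22.618=0.039 → t=0.128; u2·a0=0.2283·22.618=5.164; a1=4.680 < 5.164 ≤ a1+a2=11.274 → R2 fires; P=6 X=6 B=4 M=10
Draw 5: a1=6.240, a2=7.536, a3=11.124, a4=2.844, a5=1.194, a0=28.938; τ=−ln(0.7664)/28.938=0.009 → t=0.137; u2·a0=0.9609·28.938=27.807; a1+…+a4=27.744 < 27.807 ≤ a1+…+a5=28.938 → R5 fires; P=8 X=5 B=4 M=12
Draw 6: a1=7.488, a2=10.048, a3=12.360, a4=2.370, a5=0.995, a0=33.261; τ=−ln(0.9189)/33.261=0.003 → t=0.140; u2·a0=0.5088·33.261=16.923; a1=7.488 < 16.923 ≤ a1+a2=17.536 → R2 fires; P=7 X=7 B=5 M=12
Draw 7: a1=9.360, a2=10.990, a3=15.141, a4=3.318, a5=1.393, a0=40.202; τ=−ln(0.1530)/40.202=0.047 → t=0.186; u2·a0=0.1031·40.202=4.145 ≤ a1=9.360 → R1 fires; P=7 X=9 B=4 M=11
Draw 8: a1=6.864, a2=8.792, a3=19.467, a4=4.266, a5=1.791, a0=41.180; τ=−ln(0.0397)/41.180=0.078 → t=0.265; u2·a0=0.1047·41.180=4.312 ≤ a1=6.864 → R1 fires; P=7 X=11 B=3 M=10
Draw 9: a1=4.680, a2=6.594, a3=23.793, a4=5.214, a5=2.189, a0=42.470; τ=−ln(0.5303)/42.470=0.015 → t=0.280; u2·a0=0.9556·42.470=40.584; a1+…+a4=40.281 < 40.584 ≤ a1+…+a5=42.470 → R5 fires; P=9 X=10 B=3 M=12
Draw 10: a1=5.616, a2=8.478, a3=27.810, a4=4.740, a5=1.990, a0=48.634; τ=−ln(0.2467)/48.634=0.029 → t=0.308; u2·a0=0.2652·48.634=12.898; a1=5.616 < 12.898 ≤ a1+a2=14.094 → R2 fires; P=8 X=12 B=4 M=12
Draw 11: a1=7.488, a2=10.048, a3=29.664, a4=5.688, a5=2.388, a0=55.276; τ=−ln(0.9883)/55.276=0.000 → t=0.308; u2·a0=0.8761·55.276=48.427; a1+…+a3=47.200 < 48.427 ≤ a1+…+a4=52.888 → R4 fires; P=10 X=11 B=4 M=13
Draw 12: a1=8.112, a2=12.560, a3=33.990, a4=5.214, a5=2.189, a0=62.065; τ=−ln(0.4708)/62.065=0.012 → t=0.321; u2·a0=0.7715·62.065=47.883; a1+a2=20.672 < 47.883 ≤ a1+…+a3=54.662 → R3 fires; P=10 X=10 B=4 M=15
Draw 13: a1=9.360, a2=12.560, a3=30.900, a4=4.740, a5=1.990, a0=59.550; τ=−ln(0.0601)/59.550=0.047 → t=0.368 > T=0.35: stop.
At T=0.35: P=10 X=10 B=4 M=15; the largest is M.

Dominant species at T: M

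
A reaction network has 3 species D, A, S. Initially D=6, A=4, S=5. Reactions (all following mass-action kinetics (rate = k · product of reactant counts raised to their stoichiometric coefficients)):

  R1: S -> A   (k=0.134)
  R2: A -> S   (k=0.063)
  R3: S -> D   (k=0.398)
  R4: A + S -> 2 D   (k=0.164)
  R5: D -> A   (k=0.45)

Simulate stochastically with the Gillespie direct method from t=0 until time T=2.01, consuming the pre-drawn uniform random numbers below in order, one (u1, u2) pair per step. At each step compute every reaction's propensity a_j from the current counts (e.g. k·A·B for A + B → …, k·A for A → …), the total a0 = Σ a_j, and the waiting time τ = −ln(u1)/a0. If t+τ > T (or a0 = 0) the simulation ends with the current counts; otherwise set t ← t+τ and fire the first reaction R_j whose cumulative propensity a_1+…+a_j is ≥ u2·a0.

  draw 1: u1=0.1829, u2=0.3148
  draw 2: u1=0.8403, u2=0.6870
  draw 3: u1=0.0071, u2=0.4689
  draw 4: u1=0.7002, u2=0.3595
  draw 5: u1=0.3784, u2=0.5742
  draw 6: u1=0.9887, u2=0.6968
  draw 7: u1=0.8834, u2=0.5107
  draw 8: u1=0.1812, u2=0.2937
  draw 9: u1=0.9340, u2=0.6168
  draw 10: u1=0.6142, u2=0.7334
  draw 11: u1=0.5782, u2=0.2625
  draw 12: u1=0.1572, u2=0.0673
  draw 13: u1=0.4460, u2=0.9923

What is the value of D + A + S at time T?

Check how each reaction changes W = D + A + S (weight of products minus weight of reactants):
R1: S -> A: (1·1) − (1·1) = 1 − 1 = 0
R2: A -> S: (1·1) − (1·1) = 1 − 1 = 0
R3: S -> D: (1·1) − (1·1) = 1 − 1 = 0
R4: A + S -> 2 D: (1·2) − (1·1 + 1·1) = 2 − 2 = 0
R5: D -> A: (1·1) − (1·1) = 1 − 1 = 0
Every reaction leaves W unchanged, so W is conserved and no simulation is needed: W(T) = W(0) = 6 + 4 + 5 = 15

Value at T = 15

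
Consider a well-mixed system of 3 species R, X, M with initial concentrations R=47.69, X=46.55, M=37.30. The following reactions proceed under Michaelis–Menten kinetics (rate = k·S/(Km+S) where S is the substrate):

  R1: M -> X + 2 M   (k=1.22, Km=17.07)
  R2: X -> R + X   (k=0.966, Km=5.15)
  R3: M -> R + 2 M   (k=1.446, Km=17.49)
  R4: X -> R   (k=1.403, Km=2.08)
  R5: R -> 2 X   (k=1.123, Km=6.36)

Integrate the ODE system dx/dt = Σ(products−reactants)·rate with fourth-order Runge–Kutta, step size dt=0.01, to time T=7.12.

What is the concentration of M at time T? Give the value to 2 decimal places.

M at T = 50.90

RK4 with dt=0.01: 712 steps to T=7.12. Trajectory (selected grid times):
t=0.00: R=47.69 X=46.55 M=37.30
t=0.79: R=49.44 X=47.72 M=38.75
t=1.58: R=51.19 X=48.91 M=40.21
t=2.37: R=52.96 X=50.11 M=41.69
t=3.16: R=54.73 X=51.32 M=43.19
t=3.96: R=56.53 X=52.55 M=44.72
t=4.75: R=58.32 X=53.78 M=46.25
t=5.54: R=60.12 X=55.02 M=47.78
t=6.33: R=61.92 X=56.28 M=49.34
t=7.12: R=63.73 X=57.54 M=50.90
Read off M at T=7.12: 50.90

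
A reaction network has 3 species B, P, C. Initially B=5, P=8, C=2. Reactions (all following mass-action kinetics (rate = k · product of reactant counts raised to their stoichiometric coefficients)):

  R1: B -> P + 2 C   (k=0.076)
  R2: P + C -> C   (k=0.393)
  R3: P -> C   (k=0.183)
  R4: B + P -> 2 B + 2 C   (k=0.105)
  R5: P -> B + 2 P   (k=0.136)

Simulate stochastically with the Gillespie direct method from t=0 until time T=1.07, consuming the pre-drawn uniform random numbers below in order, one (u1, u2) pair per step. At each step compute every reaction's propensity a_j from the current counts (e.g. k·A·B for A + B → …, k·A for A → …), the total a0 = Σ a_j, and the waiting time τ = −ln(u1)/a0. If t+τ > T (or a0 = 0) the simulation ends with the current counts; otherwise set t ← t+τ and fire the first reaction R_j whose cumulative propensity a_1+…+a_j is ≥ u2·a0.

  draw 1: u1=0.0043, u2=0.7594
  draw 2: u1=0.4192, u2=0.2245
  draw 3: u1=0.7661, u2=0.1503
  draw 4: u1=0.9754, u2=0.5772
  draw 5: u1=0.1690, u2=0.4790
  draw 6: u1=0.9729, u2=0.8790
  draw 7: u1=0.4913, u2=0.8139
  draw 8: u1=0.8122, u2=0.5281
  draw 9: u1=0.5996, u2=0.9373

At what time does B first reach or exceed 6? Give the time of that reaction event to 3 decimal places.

Threshold first reached at t = 0.406

t=0.000: B=5 P=8 C=2
Draw 1: a1=0.380, a2=6.288, a3=1.464, a4=4.200, a5=1.088, a0=13.420; τ=−ln(0.0043)/13.420=0.406 → t=0.406; u2·a0=0.7594·13.420=10.191; a1+…+a3=8.132 < 10.191 ≤ a1+…+a4=12.332 → R4 fires; B=6 P=7 C=4
Draw 2: a1=0.456, a2=11.004, a3=1.281, a4=4.410, a5=0.952, a0=18.103; τ=−ln(0.4192)/18.103=0.048 → t=0.454; u2·a0=0.2245·18.103=4.064; a1=0.456 < 4.064 ≤ a1+a2=11.460 → R2 fires; B=6 P=6 C=4
Draw 3: a1=0.456, a2=9.432, a3=1.098, a4=3.780, a5=0.816, a0=15.582; τ=−ln(0.7661)/15.582=0.017 → t=0.471; u2·a0=0.1503·15.582=2.342; a1=0.456 < 2.342 ≤ a1+a2=9.888 → R2 fires; B=6 P=5 C=4
Draw 4: a1=0.456, a2=7.860, a3=0.915, a4=3.150, a5=0.680, a0=13.061; τ=−ln(0.9754)/13.061=0.002 → t=0.473; u2·a0=0.5772·13.061=7.539; a1=0.456 < 7.539 ≤ a1+a2=8.316 → R2 fires; B=6 P=4 C=4
Draw 5: a1=0.456, a2=6.288, a3=0.732, a4=2.520, a5=0.544, a0=10.540; τ=−ln(0.1690)/10.540=0.169 → t=0.642; u2·a0=0.4790·10.540=5.049; a1=0.456 < 5.049 ≤ a1+a2=6.744 → R2 fires; B=6 P=3 C=4
Draw 6: a1=0.456, a2=4.716, a3=0.549, a4=1.890, a5=0.408, a0=8.019; τ=−ln(0.9729)/8.019=0.003 → t=0.645; u2·a0=0.8790·8.019=7.049; a1+…+a3=5.721 < 7.049 ≤ a1+…+a4=7.611 → R4 fires; B=7 P=2 C=6
Draw 7: a1=0.532, a2=4.716, a3=0.366, a4=1.470, a5=0.272, a0=7.356; τ=−ln(0.4913)/7.356=0.097 → t=0.742; u2·a0=0.8139·7.356=5.987; a1+…+a3=5.614 < 5.987 ≤ a1+…+a4=7.084 → R4 fires; B=8 P=1 C=8
Draw 8: a1=0.608, a2=3.144, a3=0.183, a4=0.840, a5=0.136, a0=4.911; τ=−ln(0.8122)/4.911=0.042 → t=0.784; u2·a0=0.5281·4.911=2.593; a1=0.608 < 2.593 ≤ a1+a2=3.752 → R2 fires; B=8 P=0 C=8
Draw 9: a1=0.608, a2=0.000, a3=0.000, a4=0.000, a5=0.000, a0=0.608; τ=−ln(0.5996)/0.608=0.841 → t=1.625 > T=1.07: stop.
B first becomes ≥ 6 when it reaches 6 at the event at t=0.406.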